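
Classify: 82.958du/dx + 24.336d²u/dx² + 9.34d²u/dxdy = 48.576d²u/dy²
Rewriting in standard form: 24.336d²u/dx² + 9.34d²u/dxdy - 48.576d²u/dy² + 82.958du/dx = 0. Hyperbolic (discriminant = 4815.817744).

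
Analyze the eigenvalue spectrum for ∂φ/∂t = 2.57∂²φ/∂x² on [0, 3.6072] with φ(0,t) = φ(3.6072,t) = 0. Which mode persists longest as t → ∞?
Eigenvalues: λₙ = 2.57n²π²/3.6072².
First three modes:
  n=1: λ₁ = 2.57π²/3.6072² ≈ 1.949
  n=2: λ₂ = 10.28π²/3.6072² ≈ 7.797 (4× faster decay)
  n=3: λ₃ = 23.13π²/3.6072² ≈ 17.544 (9× faster decay)
As t → ∞, higher modes decay exponentially faster. The n=1 mode dominates: φ ~ c₁ sin(πx/3.6072) e^{-λ₁t}.
Decay rate: λ₁ = 2.57π²/3.6072² ≈ 1.949.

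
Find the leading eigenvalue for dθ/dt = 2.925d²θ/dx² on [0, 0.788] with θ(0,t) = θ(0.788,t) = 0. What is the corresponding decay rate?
Eigenvalues: λₙ = 2.925n²π²/0.788².
First three modes:
  n=1: λ₁ = 2.925π²/0.788² ≈ 46.491
  n=2: λ₂ = 11.7π²/0.788² ≈ 185.966 (4× faster decay)
  n=3: λ₃ = 26.325π²/0.788² ≈ 418.423 (9× faster decay)
As t → ∞, higher modes decay exponentially faster. The n=1 mode dominates: θ ~ c₁ sin(πx/0.788) e^{-λ₁t}.
Decay rate: λ₁ = 2.925π²/0.788² ≈ 46.491.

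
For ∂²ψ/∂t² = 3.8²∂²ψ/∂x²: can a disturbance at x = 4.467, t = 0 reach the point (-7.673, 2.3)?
No. The domain of dependence is [-16.413, 1.067], and 4.467 is outside this interval.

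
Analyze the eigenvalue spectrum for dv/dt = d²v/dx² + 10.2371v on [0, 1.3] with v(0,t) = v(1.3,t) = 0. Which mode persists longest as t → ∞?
Eigenvalues: λₙ = n²π²/1.3² - 10.2371.
First three modes:
  n=1: λ₁ = π²/1.3² - 10.2371 ≈ -4.397
  n=2: λ₂ = 4π²/1.3² - 10.2371 ≈ 13.123
  n=3: λ₃ = 9π²/1.3² - 10.2371 ≈ 42.323
Since π²/1.3² ≈ 5.84 < 10.2371, λ₁ < 0.
The n=1 mode grows fastest (−λₙ is largest for n=1) → dominates.
Asymptotic: v ~ c₁ sin(πx/1.3) e^{4.397t} (exponential growth at rate −λ₁ ≈ 4.397).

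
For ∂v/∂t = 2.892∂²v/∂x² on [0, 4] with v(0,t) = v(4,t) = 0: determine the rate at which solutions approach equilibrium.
Eigenvalues: λₙ = 2.892n²π²/4².
First three modes:
  n=1: λ₁ = 2.892π²/4² ≈ 1.784
  n=2: λ₂ = 11.568π²/4² ≈ 7.136 (4× faster decay)
  n=3: λ₃ = 26.028π²/4² ≈ 16.055 (9× faster decay)
As t → ∞, higher modes decay exponentially faster. The n=1 mode dominates: v ~ c₁ sin(πx/4) e^{-λ₁t}.
Decay rate: λ₁ = 2.892π²/4² ≈ 1.784.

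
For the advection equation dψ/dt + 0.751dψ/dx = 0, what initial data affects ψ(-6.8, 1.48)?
A single point: x = -7.91148. The characteristic through (-6.8, 1.48) is x - 0.751t = const, so x = -6.8 - 0.751·1.48 = -7.91148.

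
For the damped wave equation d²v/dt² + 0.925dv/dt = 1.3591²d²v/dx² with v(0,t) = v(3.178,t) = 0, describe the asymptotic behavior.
v → 0. Damping (γ=0.925) dissipates energy; oscillations decay exponentially.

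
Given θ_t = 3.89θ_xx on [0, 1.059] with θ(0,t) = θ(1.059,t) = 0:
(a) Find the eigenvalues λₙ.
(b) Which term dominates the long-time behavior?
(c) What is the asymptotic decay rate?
Eigenvalues: λₙ = 3.89n²π²/1.059².
First three modes:
  n=1: λ₁ = 3.89π²/1.059² ≈ 34.234
  n=2: λ₂ = 15.56π²/1.059² ≈ 136.936 (4× faster decay)
  n=3: λ₃ = 35.01π²/1.059² ≈ 308.106 (9× faster decay)
As t → ∞, higher modes decay exponentially faster. The n=1 mode dominates: θ ~ c₁ sin(πx/1.059) e^{-λ₁t}.
Decay rate: λ₁ = 3.89π²/1.059² ≈ 34.234.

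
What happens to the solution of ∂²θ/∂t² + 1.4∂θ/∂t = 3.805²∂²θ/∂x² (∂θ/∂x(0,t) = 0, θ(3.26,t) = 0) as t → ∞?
θ → 0. Damping (γ=1.4) dissipates energy; oscillations decay exponentially.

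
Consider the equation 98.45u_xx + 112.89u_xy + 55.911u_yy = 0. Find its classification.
Elliptic. (A = 98.45, B = 112.89, C = 55.911 gives B² - 4AC = -9273.5997.)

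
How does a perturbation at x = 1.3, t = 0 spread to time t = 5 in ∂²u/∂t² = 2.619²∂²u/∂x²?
Domain of influence: [-11.795, 14.395]. Data at x = 1.3 spreads outward at speed 2.619.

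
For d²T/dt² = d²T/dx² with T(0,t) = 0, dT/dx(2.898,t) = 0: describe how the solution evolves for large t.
T oscillates (no decay). Energy is conserved; the solution oscillates indefinitely as standing waves.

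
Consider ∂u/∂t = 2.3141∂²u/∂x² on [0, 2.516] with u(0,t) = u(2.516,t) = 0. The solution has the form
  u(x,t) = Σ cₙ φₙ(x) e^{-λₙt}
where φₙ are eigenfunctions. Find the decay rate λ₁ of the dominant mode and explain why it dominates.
Eigenvalues: λₙ = 2.3141n²π²/2.516².
First three modes:
  n=1: λ₁ = 2.3141π²/2.516² ≈ 3.608
  n=2: λ₂ = 9.2564π²/2.516² ≈ 14.432 (4× faster decay)
  n=3: λ₃ = 20.8269π²/2.516² ≈ 32.472 (9× faster decay)
As t → ∞, higher modes decay exponentially faster. The n=1 mode dominates: u ~ c₁ sin(πx/2.516) e^{-λ₁t}.
Decay rate: λ₁ = 2.3141π²/2.516² ≈ 3.608.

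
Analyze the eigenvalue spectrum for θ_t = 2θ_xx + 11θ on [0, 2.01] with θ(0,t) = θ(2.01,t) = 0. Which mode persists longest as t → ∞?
Eigenvalues: λₙ = 2n²π²/2.01² - 11.
First three modes:
  n=1: λ₁ = 2π²/2.01² - 11 ≈ -6.114
  n=2: λ₂ = 8π²/2.01² - 11 ≈ 8.543
  n=3: λ₃ = 18π²/2.01² - 11 ≈ 32.972
Since 2π²/2.01² ≈ 4.886 < 11, λ₁ < 0.
The n=1 mode grows fastest (−λₙ is largest for n=1) → dominates.
Asymptotic: θ ~ c₁ sin(πx/2.01) e^{6.114t} (exponential growth at rate −λ₁ ≈ 6.114).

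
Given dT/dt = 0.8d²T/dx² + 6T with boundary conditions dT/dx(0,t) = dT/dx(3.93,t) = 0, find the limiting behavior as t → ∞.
T grows unboundedly. With Neumann BCs the constant mode has diffusion eigenvalue 0, so any r > 0 makes it grow like e^(6t); solution grows exponentially.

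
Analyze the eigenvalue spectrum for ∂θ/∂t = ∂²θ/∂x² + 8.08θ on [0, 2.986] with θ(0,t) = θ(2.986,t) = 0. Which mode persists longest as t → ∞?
Eigenvalues: λₙ = n²π²/2.986² - 8.08.
First three modes:
  n=1: λ₁ = π²/2.986² - 8.08 ≈ -6.973
  n=2: λ₂ = 4π²/2.986² - 8.08 ≈ -3.652
  n=3: λ₃ = 9π²/2.986² - 8.08 ≈ 1.882
Since π²/2.986² ≈ 1.107 < 8.08, λ₁ < 0.
The n=1 mode grows fastest (−λₙ is largest for n=1) → dominates.
Asymptotic: θ ~ c₁ sin(πx/2.986) e^{6.973t} (exponential growth at rate −λ₁ ≈ 6.973).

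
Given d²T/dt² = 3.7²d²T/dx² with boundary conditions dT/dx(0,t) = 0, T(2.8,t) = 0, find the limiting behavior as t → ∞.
T oscillates (no decay). Energy is conserved; the solution oscillates indefinitely as standing waves.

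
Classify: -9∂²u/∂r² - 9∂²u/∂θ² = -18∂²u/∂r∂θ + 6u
Rewriting in standard form: -9∂²u/∂r² + 18∂²u/∂r∂θ - 9∂²u/∂θ² - 6u = 0. Parabolic (discriminant = 0).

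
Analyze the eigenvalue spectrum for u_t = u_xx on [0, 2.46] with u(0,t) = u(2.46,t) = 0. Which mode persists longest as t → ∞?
Eigenvalues: λₙ = n²π²/2.46².
First three modes:
  n=1: λ₁ = π²/2.46² ≈ 1.631
  n=2: λ₂ = 4π²/2.46² ≈ 6.524 (4× faster decay)
  n=3: λ₃ = 9π²/2.46² ≈ 14.678 (9× faster decay)
As t → ∞, higher modes decay exponentially faster. The n=1 mode dominates: u ~ c₁ sin(πx/2.46) e^{-λ₁t}.
Decay rate: λ₁ = π²/2.46² ≈ 1.631.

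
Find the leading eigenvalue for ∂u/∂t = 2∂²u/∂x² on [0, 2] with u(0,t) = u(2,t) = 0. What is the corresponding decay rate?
Eigenvalues: λₙ = 2n²π²/2².
First three modes:
  n=1: λ₁ = 2π²/2² ≈ 4.935
  n=2: λ₂ = 8π²/2² ≈ 19.739 (4× faster decay)
  n=3: λ₃ = 18π²/2² ≈ 44.413 (9× faster decay)
As t → ∞, higher modes decay exponentially faster. The n=1 mode dominates: u ~ c₁ sin(πx/2) e^{-λ₁t}.
Decay rate: λ₁ = 2π²/2² ≈ 4.935.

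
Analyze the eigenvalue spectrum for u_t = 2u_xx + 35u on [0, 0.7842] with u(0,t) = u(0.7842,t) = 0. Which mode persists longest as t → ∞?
Eigenvalues: λₙ = 2n²π²/0.7842² - 35.
First three modes:
  n=1: λ₁ = 2π²/0.7842² - 35 ≈ -2.902
  n=2: λ₂ = 8π²/0.7842² - 35 ≈ 93.391
  n=3: λ₃ = 18π²/0.7842² - 35 ≈ 253.881
Since 2π²/0.7842² ≈ 32.098 < 35, λ₁ < 0.
The n=1 mode grows fastest (−λₙ is largest for n=1) → dominates.
Asymptotic: u ~ c₁ sin(πx/0.7842) e^{2.902t} (exponential growth at rate −λ₁ ≈ 2.902).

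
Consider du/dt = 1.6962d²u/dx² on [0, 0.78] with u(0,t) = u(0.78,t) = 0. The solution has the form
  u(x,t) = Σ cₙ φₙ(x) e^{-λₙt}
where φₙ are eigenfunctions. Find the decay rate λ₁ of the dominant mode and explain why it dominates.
Eigenvalues: λₙ = 1.6962n²π²/0.78².
First three modes:
  n=1: λ₁ = 1.6962π²/0.78² ≈ 27.516
  n=2: λ₂ = 6.7848π²/0.78² ≈ 110.065 (4× faster decay)
  n=3: λ₃ = 15.2658π²/0.78² ≈ 247.645 (9× faster decay)
As t → ∞, higher modes decay exponentially faster. The n=1 mode dominates: u ~ c₁ sin(πx/0.78) e^{-λ₁t}.
Decay rate: λ₁ = 1.6962π²/0.78² ≈ 27.516.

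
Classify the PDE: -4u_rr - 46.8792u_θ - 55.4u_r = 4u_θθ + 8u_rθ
Rewriting in standard form: -4u_rr - 8u_rθ - 4u_θθ - 55.4u_r - 46.8792u_θ = 0. A = -4, B = -8, C = -4. Discriminant B² - 4AC = 0. Since 0 = 0, parabolic.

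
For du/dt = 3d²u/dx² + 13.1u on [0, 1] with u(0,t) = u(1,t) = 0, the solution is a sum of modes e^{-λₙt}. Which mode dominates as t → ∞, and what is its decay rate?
Eigenvalues: λₙ = 3n²π²/1² - 13.1.
First three modes:
  n=1: λ₁ = 3π² - 13.1 ≈ 16.509
  n=2: λ₂ = 12π² - 13.1 ≈ 105.335
  n=3: λ₃ = 27π² - 13.1 ≈ 253.379
Since 3π² ≈ 29.609 > 13.1, all λₙ > 0.
The n=1 mode decays slowest → dominates as t → ∞.
Asymptotic: u ~ c₁ sin(πx/1) e^{-λ₁t} with decay rate λ₁ ≈ 16.509.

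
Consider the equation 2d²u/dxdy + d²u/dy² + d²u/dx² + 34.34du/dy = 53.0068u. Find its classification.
Rewriting in standard form: d²u/dx² + 2d²u/dxdy + d²u/dy² + 34.34du/dy - 53.0068u = 0. Parabolic. (A = 1, B = 2, C = 1 gives B² - 4AC = 0.)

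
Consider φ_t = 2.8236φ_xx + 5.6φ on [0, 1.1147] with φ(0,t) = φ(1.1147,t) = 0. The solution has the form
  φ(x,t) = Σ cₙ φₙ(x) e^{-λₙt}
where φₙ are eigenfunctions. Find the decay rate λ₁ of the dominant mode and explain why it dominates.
Eigenvalues: λₙ = 2.8236n²π²/1.1147² - 5.6.
First three modes:
  n=1: λ₁ = 2.8236π²/1.1147² - 5.6 ≈ 16.828
  n=2: λ₂ = 11.2944π²/1.1147² - 5.6 ≈ 84.111
  n=3: λ₃ = 25.4124π²/1.1147² - 5.6 ≈ 196.25
Since 2.8236π²/1.1147² ≈ 22.428 > 5.6, all λₙ > 0.
The n=1 mode decays slowest → dominates as t → ∞.
Asymptotic: φ ~ c₁ sin(πx/1.1147) e^{-λ₁t} with decay rate λ₁ ≈ 16.828.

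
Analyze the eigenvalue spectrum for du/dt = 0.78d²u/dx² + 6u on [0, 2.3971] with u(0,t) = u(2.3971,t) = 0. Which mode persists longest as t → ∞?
Eigenvalues: λₙ = 0.78n²π²/2.3971² - 6.
First three modes:
  n=1: λ₁ = 0.78π²/2.3971² - 6 ≈ -4.66
  n=2: λ₂ = 3.12π²/2.3971² - 6 ≈ -0.641
  n=3: λ₃ = 7.02π²/2.3971² - 6 ≈ 6.058
Since 0.78π²/2.3971² ≈ 1.34 < 6, λ₁ < 0.
The n=1 mode grows fastest (−λₙ is largest for n=1) → dominates.
Asymptotic: u ~ c₁ sin(πx/2.3971) e^{4.66t} (exponential growth at rate −λ₁ ≈ 4.66).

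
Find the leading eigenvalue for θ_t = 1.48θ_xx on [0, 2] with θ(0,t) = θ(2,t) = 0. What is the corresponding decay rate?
Eigenvalues: λₙ = 1.48n²π²/2².
First three modes:
  n=1: λ₁ = 1.48π²/2² ≈ 3.652
  n=2: λ₂ = 5.92π²/2² ≈ 14.607 (4× faster decay)
  n=3: λ₃ = 13.32π²/2² ≈ 32.866 (9× faster decay)
As t → ∞, higher modes decay exponentially faster. The n=1 mode dominates: θ ~ c₁ sin(πx/2) e^{-λ₁t}.
Decay rate: λ₁ = 1.48π²/2² ≈ 3.652.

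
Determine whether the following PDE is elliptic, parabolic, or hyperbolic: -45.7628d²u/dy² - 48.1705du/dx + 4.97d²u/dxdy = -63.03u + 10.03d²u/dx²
Rewriting in standard form: -10.03d²u/dx² + 4.97d²u/dxdy - 45.7628d²u/dy² - 48.1705du/dx + 63.03u = 0. Coefficients: A = -10.03, B = 4.97, C = -45.7628. B² - 4AC = -1811.302636, which is negative, so the equation is elliptic.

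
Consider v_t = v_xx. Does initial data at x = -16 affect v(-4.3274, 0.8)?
Yes, for any finite x. The heat equation has infinite propagation speed, so all initial data affects all points at any t > 0.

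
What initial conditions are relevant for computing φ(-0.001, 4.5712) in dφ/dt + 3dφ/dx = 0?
A single point: x = -13.7146. The characteristic through (-0.001, 4.5712) is x - 3t = const, so x = -0.001 - 3·4.5712 = -13.7146.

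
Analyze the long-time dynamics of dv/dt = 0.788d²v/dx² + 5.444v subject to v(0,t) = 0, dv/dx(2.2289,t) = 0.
Long-time behavior: v grows unboundedly. Reaction dominates diffusion (r=5.444 > κπ²/(4L²)≈0.39); solution grows exponentially.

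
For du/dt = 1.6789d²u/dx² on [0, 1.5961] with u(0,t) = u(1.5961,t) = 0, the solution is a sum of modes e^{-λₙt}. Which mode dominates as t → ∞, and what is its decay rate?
Eigenvalues: λₙ = 1.6789n²π²/1.5961².
First three modes:
  n=1: λ₁ = 1.6789π²/1.5961² ≈ 6.504
  n=2: λ₂ = 6.7156π²/1.5961² ≈ 26.017 (4× faster decay)
  n=3: λ₃ = 15.1101π²/1.5961² ≈ 58.539 (9× faster decay)
As t → ∞, higher modes decay exponentially faster. The n=1 mode dominates: u ~ c₁ sin(πx/1.5961) e^{-λ₁t}.
Decay rate: λ₁ = 1.6789π²/1.5961² ≈ 6.504.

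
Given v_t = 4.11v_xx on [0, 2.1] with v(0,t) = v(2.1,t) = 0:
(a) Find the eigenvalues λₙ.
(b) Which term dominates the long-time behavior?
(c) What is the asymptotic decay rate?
Eigenvalues: λₙ = 4.11n²π²/2.1².
First three modes:
  n=1: λ₁ = 4.11π²/2.1² ≈ 9.198
  n=2: λ₂ = 16.44π²/2.1² ≈ 36.793 (4× faster decay)
  n=3: λ₃ = 36.99π²/2.1² ≈ 82.784 (9× faster decay)
As t → ∞, higher modes decay exponentially faster. The n=1 mode dominates: v ~ c₁ sin(πx/2.1) e^{-λ₁t}.
Decay rate: λ₁ = 4.11π²/2.1² ≈ 9.198.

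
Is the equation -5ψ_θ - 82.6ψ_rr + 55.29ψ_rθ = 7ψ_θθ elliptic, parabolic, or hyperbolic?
Rewriting in standard form: -82.6ψ_rr + 55.29ψ_rθ - 7ψ_θθ - 5ψ_θ = 0. Computing B² - 4AC with A = -82.6, B = 55.29, C = -7: discriminant = 744.1841 (positive). Answer: hyperbolic.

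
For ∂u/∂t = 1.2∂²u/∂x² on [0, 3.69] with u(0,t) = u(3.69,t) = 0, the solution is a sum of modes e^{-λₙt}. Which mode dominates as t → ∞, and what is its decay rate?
Eigenvalues: λₙ = 1.2n²π²/3.69².
First three modes:
  n=1: λ₁ = 1.2π²/3.69² ≈ 0.87
  n=2: λ₂ = 4.8π²/3.69² ≈ 3.479 (4× faster decay)
  n=3: λ₃ = 10.8π²/3.69² ≈ 7.828 (9× faster decay)
As t → ∞, higher modes decay exponentially faster. The n=1 mode dominates: u ~ c₁ sin(πx/3.69) e^{-λ₁t}.
Decay rate: λ₁ = 1.2π²/3.69² ≈ 0.87.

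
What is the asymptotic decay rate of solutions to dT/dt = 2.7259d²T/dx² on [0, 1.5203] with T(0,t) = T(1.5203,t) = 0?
Eigenvalues: λₙ = 2.7259n²π²/1.5203².
First three modes:
  n=1: λ₁ = 2.7259π²/1.5203² ≈ 11.64
  n=2: λ₂ = 10.9036π²/1.5203² ≈ 46.56 (4× faster decay)
  n=3: λ₃ = 24.5331π²/1.5203² ≈ 104.76 (9× faster decay)
As t → ∞, higher modes decay exponentially faster. The n=1 mode dominates: T ~ c₁ sin(πx/1.5203) e^{-λ₁t}.
Decay rate: λ₁ = 2.7259π²/1.5203² ≈ 11.64.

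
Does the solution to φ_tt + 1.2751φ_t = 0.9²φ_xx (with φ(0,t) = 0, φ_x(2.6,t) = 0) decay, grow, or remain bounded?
φ → 0. Damping (γ=1.2751) dissipates energy; oscillations decay exponentially.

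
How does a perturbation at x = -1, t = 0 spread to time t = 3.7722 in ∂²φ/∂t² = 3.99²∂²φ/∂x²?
Domain of influence: [-16.051078, 14.051078]. Data at x = -1 spreads outward at speed 3.99.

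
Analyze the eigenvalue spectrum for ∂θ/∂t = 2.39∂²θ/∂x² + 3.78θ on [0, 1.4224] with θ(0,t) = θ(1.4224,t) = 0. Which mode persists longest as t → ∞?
Eigenvalues: λₙ = 2.39n²π²/1.4224² - 3.78.
First three modes:
  n=1: λ₁ = 2.39π²/1.4224² - 3.78 ≈ 7.879
  n=2: λ₂ = 9.56π²/1.4224² - 3.78 ≈ 42.855
  n=3: λ₃ = 21.51π²/1.4224² - 3.78 ≈ 101.149
Since 2.39π²/1.4224² ≈ 11.659 > 3.78, all λₙ > 0.
The n=1 mode decays slowest → dominates as t → ∞.
Asymptotic: θ ~ c₁ sin(πx/1.4224) e^{-λ₁t} with decay rate λ₁ ≈ 7.879.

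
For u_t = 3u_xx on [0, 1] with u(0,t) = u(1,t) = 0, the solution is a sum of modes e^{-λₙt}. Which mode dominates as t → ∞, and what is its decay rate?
Eigenvalues: λₙ = 3n²π².
First three modes:
  n=1: λ₁ = 3π² ≈ 29.609
  n=2: λ₂ = 12π² ≈ 118.435 (4× faster decay)
  n=3: λ₃ = 27π² ≈ 266.479 (9× faster decay)
As t → ∞, higher modes decay exponentially faster. The n=1 mode dominates: u ~ c₁ sin(πx) e^{-λ₁t}.
Decay rate: λ₁ = 3π² ≈ 29.609.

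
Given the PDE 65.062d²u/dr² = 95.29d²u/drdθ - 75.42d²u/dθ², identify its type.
Rewriting in standard form: 65.062d²u/dr² - 95.29d²u/drdθ + 75.42d²u/dθ² = 0. The second-order coefficients are A = 65.062, B = -95.29, C = 75.42. Since B² - 4AC = -10547.72006 < 0, this is an elliptic PDE.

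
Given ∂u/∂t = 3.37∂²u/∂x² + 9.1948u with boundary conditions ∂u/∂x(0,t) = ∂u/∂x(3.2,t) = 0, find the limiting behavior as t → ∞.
u grows unboundedly. With Neumann BCs the constant mode has diffusion eigenvalue 0, so any r > 0 makes it grow like e^(9.1948t); solution grows exponentially.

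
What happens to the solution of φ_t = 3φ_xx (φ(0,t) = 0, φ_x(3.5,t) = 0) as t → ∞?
φ → 0. Heat escapes through the Dirichlet boundary.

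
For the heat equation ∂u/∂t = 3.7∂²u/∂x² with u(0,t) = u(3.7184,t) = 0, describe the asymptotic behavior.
u → 0. Heat diffuses out through both boundaries.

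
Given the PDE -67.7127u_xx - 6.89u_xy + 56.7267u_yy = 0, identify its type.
The second-order coefficients are A = -67.7127, B = -6.89, C = 56.7267. Since B² - 4AC = 15411.94417636 > 0, this is a hyperbolic PDE.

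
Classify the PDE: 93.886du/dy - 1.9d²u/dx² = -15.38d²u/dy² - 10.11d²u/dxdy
Rewriting in standard form: -1.9d²u/dx² + 10.11d²u/dxdy + 15.38d²u/dy² + 93.886du/dy = 0. A = -1.9, B = 10.11, C = 15.38. Discriminant B² - 4AC = 219.1001. Since 219.1001 > 0, hyperbolic.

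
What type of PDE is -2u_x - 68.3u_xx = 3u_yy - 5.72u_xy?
Rewriting in standard form: -68.3u_xx + 5.72u_xy - 3u_yy - 2u_x = 0. With A = -68.3, B = 5.72, C = -3, the discriminant is -786.8816. This is an elliptic PDE.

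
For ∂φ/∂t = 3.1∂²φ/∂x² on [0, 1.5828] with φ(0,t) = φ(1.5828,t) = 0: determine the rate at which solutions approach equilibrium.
Eigenvalues: λₙ = 3.1n²π²/1.5828².
First three modes:
  n=1: λ₁ = 3.1π²/1.5828² ≈ 12.213
  n=2: λ₂ = 12.4π²/1.5828² ≈ 48.851 (4× faster decay)
  n=3: λ₃ = 27.9π²/1.5828² ≈ 109.914 (9× faster decay)
As t → ∞, higher modes decay exponentially faster. The n=1 mode dominates: φ ~ c₁ sin(πx/1.5828) e^{-λ₁t}.
Decay rate: λ₁ = 3.1π²/1.5828² ≈ 12.213.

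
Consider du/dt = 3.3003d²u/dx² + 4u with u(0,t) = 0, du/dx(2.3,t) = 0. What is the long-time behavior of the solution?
As t → ∞, u grows unboundedly. Reaction dominates diffusion (r=4 > κπ²/(4L²)≈1.54); solution grows exponentially.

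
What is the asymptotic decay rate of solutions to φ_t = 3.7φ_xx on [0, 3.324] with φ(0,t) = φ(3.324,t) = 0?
Eigenvalues: λₙ = 3.7n²π²/3.324².
First three modes:
  n=1: λ₁ = 3.7π²/3.324² ≈ 3.305
  n=2: λ₂ = 14.8π²/3.324² ≈ 13.22 (4× faster decay)
  n=3: λ₃ = 33.3π²/3.324² ≈ 29.746 (9× faster decay)
As t → ∞, higher modes decay exponentially faster. The n=1 mode dominates: φ ~ c₁ sin(πx/3.324) e^{-λ₁t}.
Decay rate: λ₁ = 3.7π²/3.324² ≈ 3.305.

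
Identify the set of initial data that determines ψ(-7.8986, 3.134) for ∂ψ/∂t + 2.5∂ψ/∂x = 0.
A single point: x = -15.7336. The characteristic through (-7.8986, 3.134) is x - 2.5t = const, so x = -7.8986 - 2.5·3.134 = -15.7336.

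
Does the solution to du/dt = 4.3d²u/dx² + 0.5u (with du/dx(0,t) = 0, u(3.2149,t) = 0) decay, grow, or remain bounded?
u → 0. Diffusion dominates reaction (r=0.5 < κπ²/(4L²)≈1.03); solution decays.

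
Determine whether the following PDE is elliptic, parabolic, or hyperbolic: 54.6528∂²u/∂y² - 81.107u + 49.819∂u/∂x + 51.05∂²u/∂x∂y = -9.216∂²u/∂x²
Rewriting in standard form: 9.216∂²u/∂x² + 51.05∂²u/∂x∂y + 54.6528∂²u/∂y² + 49.819∂u/∂x - 81.107u = 0. Coefficients: A = 9.216, B = 51.05, C = 54.6528. B² - 4AC = 591.3816808, which is positive, so the equation is hyperbolic.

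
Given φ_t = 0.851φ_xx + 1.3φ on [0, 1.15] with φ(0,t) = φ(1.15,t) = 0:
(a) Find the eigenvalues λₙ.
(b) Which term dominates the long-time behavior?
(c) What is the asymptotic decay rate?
Eigenvalues: λₙ = 0.851n²π²/1.15² - 1.3.
First three modes:
  n=1: λ₁ = 0.851π²/1.15² - 1.3 ≈ 5.051
  n=2: λ₂ = 3.404π²/1.15² - 1.3 ≈ 24.104
  n=3: λ₃ = 7.659π²/1.15² - 1.3 ≈ 55.858
Since 0.851π²/1.15² ≈ 6.351 > 1.3, all λₙ > 0.
The n=1 mode decays slowest → dominates as t → ∞.
Asymptotic: φ ~ c₁ sin(πx/1.15) e^{-λ₁t} with decay rate λ₁ ≈ 5.051.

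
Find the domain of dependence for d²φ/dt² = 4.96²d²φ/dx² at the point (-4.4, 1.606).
Domain of dependence: [-12.36576, 3.56576]. Signals travel at speed 4.96, so data within |x - -4.4| ≤ 4.96·1.606 = 7.96576 can reach the point.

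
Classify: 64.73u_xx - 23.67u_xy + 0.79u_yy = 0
Hyperbolic (discriminant = 355.7221).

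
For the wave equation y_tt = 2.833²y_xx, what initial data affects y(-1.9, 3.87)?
Domain of dependence: [-12.86371, 9.06371]. Signals travel at speed 2.833, so data within |x - -1.9| ≤ 2.833·3.87 = 10.96371 can reach the point.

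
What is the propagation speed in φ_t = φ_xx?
Infinite. The heat equation is parabolic, not hyperbolic, so disturbances propagate instantly.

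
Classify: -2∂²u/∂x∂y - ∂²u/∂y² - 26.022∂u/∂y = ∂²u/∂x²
Rewriting in standard form: -∂²u/∂x² - 2∂²u/∂x∂y - ∂²u/∂y² - 26.022∂u/∂y = 0. Parabolic (discriminant = 0).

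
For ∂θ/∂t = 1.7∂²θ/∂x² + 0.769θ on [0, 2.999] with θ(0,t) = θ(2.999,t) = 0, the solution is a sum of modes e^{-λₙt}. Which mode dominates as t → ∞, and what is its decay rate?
Eigenvalues: λₙ = 1.7n²π²/2.999² - 0.769.
First three modes:
  n=1: λ₁ = 1.7π²/2.999² - 0.769 ≈ 1.097
  n=2: λ₂ = 6.8π²/2.999² - 0.769 ≈ 6.693
  n=3: λ₃ = 15.3π²/2.999² - 0.769 ≈ 16.021
Since 1.7π²/2.999² ≈ 1.866 > 0.769, all λₙ > 0.
The n=1 mode decays slowest → dominates as t → ∞.
Asymptotic: θ ~ c₁ sin(πx/2.999) e^{-λ₁t} with decay rate λ₁ ≈ 1.097.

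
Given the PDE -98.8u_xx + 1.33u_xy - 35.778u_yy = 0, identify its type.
The second-order coefficients are A = -98.8, B = 1.33, C = -35.778. Since B² - 4AC = -14137.6967 < 0, this is an elliptic PDE.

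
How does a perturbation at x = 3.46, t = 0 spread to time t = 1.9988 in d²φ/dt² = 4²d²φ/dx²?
Domain of influence: [-4.5352, 11.4552]. Data at x = 3.46 spreads outward at speed 4.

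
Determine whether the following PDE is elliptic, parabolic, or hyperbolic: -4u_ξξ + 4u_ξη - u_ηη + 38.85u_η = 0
Coefficients: A = -4, B = 4, C = -1. B² - 4AC = 0, which is zero, so the equation is parabolic.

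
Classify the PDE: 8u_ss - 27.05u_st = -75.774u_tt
Rewriting in standard form: 8u_ss - 27.05u_st + 75.774u_tt = 0. A = 8, B = -27.05, C = 75.774. Discriminant B² - 4AC = -1693.0655. Since -1693.0655 < 0, elliptic.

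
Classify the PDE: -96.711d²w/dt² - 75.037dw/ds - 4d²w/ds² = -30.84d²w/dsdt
Rewriting in standard form: -4d²w/ds² + 30.84d²w/dsdt - 96.711d²w/dt² - 75.037dw/ds = 0. A = -4, B = 30.84, C = -96.711. Discriminant B² - 4AC = -596.2704. Since -596.2704 < 0, elliptic.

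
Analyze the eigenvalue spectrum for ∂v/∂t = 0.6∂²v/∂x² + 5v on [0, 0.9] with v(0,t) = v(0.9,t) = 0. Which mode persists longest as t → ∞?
Eigenvalues: λₙ = 0.6n²π²/0.9² - 5.
First three modes:
  n=1: λ₁ = 0.6π²/0.9² - 5 ≈ 2.311
  n=2: λ₂ = 2.4π²/0.9² - 5 ≈ 24.243
  n=3: λ₃ = 5.4π²/0.9² - 5 ≈ 60.797
Since 0.6π²/0.9² ≈ 7.311 > 5, all λₙ > 0.
The n=1 mode decays slowest → dominates as t → ∞.
Asymptotic: v ~ c₁ sin(πx/0.9) e^{-λ₁t} with decay rate λ₁ ≈ 2.311.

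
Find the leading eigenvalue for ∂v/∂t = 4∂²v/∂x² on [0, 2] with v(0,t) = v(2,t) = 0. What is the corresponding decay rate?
Eigenvalues: λₙ = 4n²π²/2².
First three modes:
  n=1: λ₁ = 4π²/2² ≈ 9.87
  n=2: λ₂ = 16π²/2² ≈ 39.478 (4× faster decay)
  n=3: λ₃ = 36π²/2² ≈ 88.826 (9× faster decay)
As t → ∞, higher modes decay exponentially faster. The n=1 mode dominates: v ~ c₁ sin(πx/2) e^{-λ₁t}.
Decay rate: λ₁ = 4π²/2² ≈ 9.87.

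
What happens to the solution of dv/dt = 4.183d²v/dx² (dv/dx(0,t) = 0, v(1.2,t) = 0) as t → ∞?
v → 0. Heat escapes through the Dirichlet boundary.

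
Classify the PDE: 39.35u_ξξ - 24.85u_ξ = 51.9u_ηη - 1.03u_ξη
Rewriting in standard form: 39.35u_ξξ + 1.03u_ξη - 51.9u_ηη - 24.85u_ξ = 0. A = 39.35, B = 1.03, C = -51.9. Discriminant B² - 4AC = 8170.1209. Since 8170.1209 > 0, hyperbolic.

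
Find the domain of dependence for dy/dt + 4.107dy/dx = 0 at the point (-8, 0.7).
A single point: x = -10.8749. The characteristic through (-8, 0.7) is x - 4.107t = const, so x = -8 - 4.107·0.7 = -10.8749.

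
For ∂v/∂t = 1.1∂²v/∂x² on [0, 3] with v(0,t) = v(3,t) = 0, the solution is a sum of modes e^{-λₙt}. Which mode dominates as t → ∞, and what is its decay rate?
Eigenvalues: λₙ = 1.1n²π²/3².
First three modes:
  n=1: λ₁ = 1.1π²/3² ≈ 1.206
  n=2: λ₂ = 4.4π²/3² ≈ 4.825 (4× faster decay)
  n=3: λ₃ = 9.9π²/3² ≈ 10.857 (9× faster decay)
As t → ∞, higher modes decay exponentially faster. The n=1 mode dominates: v ~ c₁ sin(πx/3) e^{-λ₁t}.
Decay rate: λ₁ = 1.1π²/3² ≈ 1.206.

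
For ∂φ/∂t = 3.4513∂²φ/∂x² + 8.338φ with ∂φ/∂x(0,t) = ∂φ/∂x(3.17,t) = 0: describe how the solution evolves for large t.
φ grows unboundedly. With Neumann BCs the constant mode has diffusion eigenvalue 0, so any r > 0 makes it grow like e^(8.338t); solution grows exponentially.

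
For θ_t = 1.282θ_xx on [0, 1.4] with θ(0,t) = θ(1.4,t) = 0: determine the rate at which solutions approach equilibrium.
Eigenvalues: λₙ = 1.282n²π²/1.4².
First three modes:
  n=1: λ₁ = 1.282π²/1.4² ≈ 6.456
  n=2: λ₂ = 5.128π²/1.4² ≈ 25.822 (4× faster decay)
  n=3: λ₃ = 11.538π²/1.4² ≈ 58.1 (9× faster decay)
As t → ∞, higher modes decay exponentially faster. The n=1 mode dominates: θ ~ c₁ sin(πx/1.4) e^{-λ₁t}.
Decay rate: λ₁ = 1.282π²/1.4² ≈ 6.456.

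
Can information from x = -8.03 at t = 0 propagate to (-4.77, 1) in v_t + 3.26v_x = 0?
Yes. The characteristic through (-4.77, 1) passes through x = -8.03.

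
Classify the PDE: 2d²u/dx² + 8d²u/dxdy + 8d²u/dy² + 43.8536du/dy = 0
A = 2, B = 8, C = 8. Discriminant B² - 4AC = 0. Since 0 = 0, parabolic.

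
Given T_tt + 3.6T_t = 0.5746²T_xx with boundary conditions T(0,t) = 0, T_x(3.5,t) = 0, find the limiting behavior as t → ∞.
T → 0. Damping (γ=3.6) dissipates energy; oscillations decay exponentially.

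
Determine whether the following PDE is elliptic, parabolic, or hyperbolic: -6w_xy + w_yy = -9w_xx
Rewriting in standard form: 9w_xx - 6w_xy + w_yy = 0. Coefficients: A = 9, B = -6, C = 1. B² - 4AC = 0, which is zero, so the equation is parabolic.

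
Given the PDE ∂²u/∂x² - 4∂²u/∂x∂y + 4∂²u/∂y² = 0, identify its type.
The second-order coefficients are A = 1, B = -4, C = 4. Since B² - 4AC = 0 = 0, this is a parabolic PDE.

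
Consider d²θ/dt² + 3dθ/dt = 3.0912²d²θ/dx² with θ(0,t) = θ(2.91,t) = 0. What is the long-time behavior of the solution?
As t → ∞, θ → 0. Damping (γ=3) dissipates energy; oscillations decay exponentially.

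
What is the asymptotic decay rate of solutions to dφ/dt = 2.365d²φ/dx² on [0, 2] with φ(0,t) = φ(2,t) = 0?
Eigenvalues: λₙ = 2.365n²π²/2².
First three modes:
  n=1: λ₁ = 2.365π²/2² ≈ 5.835
  n=2: λ₂ = 9.46π²/2² ≈ 23.342 (4× faster decay)
  n=3: λ₃ = 21.285π²/2² ≈ 52.519 (9× faster decay)
As t → ∞, higher modes decay exponentially faster. The n=1 mode dominates: φ ~ c₁ sin(πx/2) e^{-λ₁t}.
Decay rate: λ₁ = 2.365π²/2² ≈ 5.835.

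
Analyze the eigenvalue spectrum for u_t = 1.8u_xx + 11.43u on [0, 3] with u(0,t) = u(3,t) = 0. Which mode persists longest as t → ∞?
Eigenvalues: λₙ = 1.8n²π²/3² - 11.43.
First three modes:
  n=1: λ₁ = 1.8π²/3² - 11.43 ≈ -9.456
  n=2: λ₂ = 7.2π²/3² - 11.43 ≈ -3.534
  n=3: λ₃ = 16.2π²/3² - 11.43 ≈ 6.335
Since 1.8π²/3² ≈ 1.974 < 11.43, λ₁ < 0.
The n=1 mode grows fastest (−λₙ is largest for n=1) → dominates.
Asymptotic: u ~ c₁ sin(πx/3) e^{9.456t} (exponential growth at rate −λ₁ ≈ 9.456).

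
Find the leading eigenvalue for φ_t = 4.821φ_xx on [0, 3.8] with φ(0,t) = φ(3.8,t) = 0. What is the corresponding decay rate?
Eigenvalues: λₙ = 4.821n²π²/3.8².
First three modes:
  n=1: λ₁ = 4.821π²/3.8² ≈ 3.295
  n=2: λ₂ = 19.284π²/3.8² ≈ 13.18 (4× faster decay)
  n=3: λ₃ = 43.389π²/3.8² ≈ 29.656 (9× faster decay)
As t → ∞, higher modes decay exponentially faster. The n=1 mode dominates: φ ~ c₁ sin(πx/3.8) e^{-λ₁t}.
Decay rate: λ₁ = 4.821π²/3.8² ≈ 3.295.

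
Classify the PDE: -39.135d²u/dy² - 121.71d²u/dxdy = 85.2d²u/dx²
Rewriting in standard form: -85.2d²u/dx² - 121.71d²u/dxdy - 39.135d²u/dy² = 0. A = -85.2, B = -121.71, C = -39.135. Discriminant B² - 4AC = 1476.1161. Since 1476.1161 > 0, hyperbolic.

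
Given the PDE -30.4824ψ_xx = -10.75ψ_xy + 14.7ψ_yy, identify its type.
Rewriting in standard form: -30.4824ψ_xx + 10.75ψ_xy - 14.7ψ_yy = 0. The second-order coefficients are A = -30.4824, B = 10.75, C = -14.7. Since B² - 4AC = -1676.80262 < 0, this is an elliptic PDE.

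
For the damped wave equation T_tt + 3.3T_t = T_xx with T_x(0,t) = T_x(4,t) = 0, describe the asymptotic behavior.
T → constant (steady state). Damping (γ=3.3) dissipates the nonconstant modes; with Neumann BCs the spatial average obeys M''+γM'=0 and tends to a finite limit.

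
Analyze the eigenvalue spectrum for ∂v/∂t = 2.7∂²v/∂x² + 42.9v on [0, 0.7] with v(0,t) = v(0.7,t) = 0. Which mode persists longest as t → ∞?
Eigenvalues: λₙ = 2.7n²π²/0.7² - 42.9.
First three modes:
  n=1: λ₁ = 2.7π²/0.7² - 42.9 ≈ 11.484
  n=2: λ₂ = 10.8π²/0.7² - 42.9 ≈ 174.634
  n=3: λ₃ = 24.3π²/0.7² - 42.9 ≈ 446.552
Since 2.7π²/0.7² ≈ 54.384 > 42.9, all λₙ > 0.
The n=1 mode decays slowest → dominates as t → ∞.
Asymptotic: v ~ c₁ sin(πx/0.7) e^{-λ₁t} with decay rate λ₁ ≈ 11.484.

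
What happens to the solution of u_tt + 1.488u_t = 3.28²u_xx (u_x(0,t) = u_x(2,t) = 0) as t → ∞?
u → constant (steady state). Damping (γ=1.488) dissipates the nonconstant modes; with Neumann BCs the spatial average obeys M''+γM'=0 and tends to a finite limit.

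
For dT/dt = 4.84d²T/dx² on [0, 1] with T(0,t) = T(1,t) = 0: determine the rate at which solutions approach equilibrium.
Eigenvalues: λₙ = 4.84n²π².
First three modes:
  n=1: λ₁ = 4.84π² ≈ 47.769
  n=2: λ₂ = 19.36π² ≈ 191.076 (4× faster decay)
  n=3: λ₃ = 43.56π² ≈ 429.92 (9× faster decay)
As t → ∞, higher modes decay exponentially faster. The n=1 mode dominates: T ~ c₁ sin(πx) e^{-λ₁t}.
Decay rate: λ₁ = 4.84π² ≈ 47.769.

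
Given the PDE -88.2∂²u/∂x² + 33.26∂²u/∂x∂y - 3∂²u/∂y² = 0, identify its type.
The second-order coefficients are A = -88.2, B = 33.26, C = -3. Since B² - 4AC = 47.8276 > 0, this is a hyperbolic PDE.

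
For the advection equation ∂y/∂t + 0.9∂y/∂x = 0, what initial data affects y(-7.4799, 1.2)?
A single point: x = -8.5599. The characteristic through (-7.4799, 1.2) is x - 0.9t = const, so x = -7.4799 - 0.9·1.2 = -8.5599.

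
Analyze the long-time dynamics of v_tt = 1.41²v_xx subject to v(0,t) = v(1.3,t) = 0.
Long-time behavior: v oscillates (no decay). Energy is conserved; the solution oscillates indefinitely as standing waves.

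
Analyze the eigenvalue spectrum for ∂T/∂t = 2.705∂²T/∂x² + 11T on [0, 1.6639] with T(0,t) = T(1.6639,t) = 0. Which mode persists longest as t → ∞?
Eigenvalues: λₙ = 2.705n²π²/1.6639² - 11.
First three modes:
  n=1: λ₁ = 2.705π²/1.6639² - 11 ≈ -1.357
  n=2: λ₂ = 10.82π²/1.6639² - 11 ≈ 27.572
  n=3: λ₃ = 24.345π²/1.6639² - 11 ≈ 75.787
Since 2.705π²/1.6639² ≈ 9.643 < 11, λ₁ < 0.
The n=1 mode grows fastest (−λₙ is largest for n=1) → dominates.
Asymptotic: T ~ c₁ sin(πx/1.6639) e^{1.357t} (exponential growth at rate −λ₁ ≈ 1.357).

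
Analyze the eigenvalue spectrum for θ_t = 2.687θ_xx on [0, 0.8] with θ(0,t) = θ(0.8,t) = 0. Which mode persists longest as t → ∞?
Eigenvalues: λₙ = 2.687n²π²/0.8².
First three modes:
  n=1: λ₁ = 2.687π²/0.8² ≈ 41.437
  n=2: λ₂ = 10.748π²/0.8² ≈ 165.748 (4× faster decay)
  n=3: λ₃ = 24.183π²/0.8² ≈ 372.932 (9× faster decay)
As t → ∞, higher modes decay exponentially faster. The n=1 mode dominates: θ ~ c₁ sin(πx/0.8) e^{-λ₁t}.
Decay rate: λ₁ = 2.687π²/0.8² ≈ 41.437.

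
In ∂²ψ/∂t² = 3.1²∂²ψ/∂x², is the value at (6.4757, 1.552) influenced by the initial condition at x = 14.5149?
No. The domain of dependence is [1.6645, 11.2869], and 14.5149 is outside this interval.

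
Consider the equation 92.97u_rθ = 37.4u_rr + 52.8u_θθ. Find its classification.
Rewriting in standard form: -37.4u_rr + 92.97u_rθ - 52.8u_θθ = 0. Hyperbolic. (A = -37.4, B = 92.97, C = -52.8 gives B² - 4AC = 744.5409.)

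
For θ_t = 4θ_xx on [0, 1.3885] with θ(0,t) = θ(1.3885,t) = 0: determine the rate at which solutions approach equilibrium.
Eigenvalues: λₙ = 4n²π²/1.3885².
First three modes:
  n=1: λ₁ = 4π²/1.3885² ≈ 20.477
  n=2: λ₂ = 16π²/1.3885² ≈ 81.908 (4× faster decay)
  n=3: λ₃ = 36π²/1.3885² ≈ 184.294 (9× faster decay)
As t → ∞, higher modes decay exponentially faster. The n=1 mode dominates: θ ~ c₁ sin(πx/1.3885) e^{-λ₁t}.
Decay rate: λ₁ = 4π²/1.3885² ≈ 20.477.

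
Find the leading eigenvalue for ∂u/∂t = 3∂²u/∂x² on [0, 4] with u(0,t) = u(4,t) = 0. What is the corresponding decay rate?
Eigenvalues: λₙ = 3n²π²/4².
First three modes:
  n=1: λ₁ = 3π²/4² ≈ 1.851
  n=2: λ₂ = 12π²/4² ≈ 7.402 (4× faster decay)
  n=3: λ₃ = 27π²/4² ≈ 16.655 (9× faster decay)
As t → ∞, higher modes decay exponentially faster. The n=1 mode dominates: u ~ c₁ sin(πx/4) e^{-λ₁t}.
Decay rate: λ₁ = 3π²/4² ≈ 1.851.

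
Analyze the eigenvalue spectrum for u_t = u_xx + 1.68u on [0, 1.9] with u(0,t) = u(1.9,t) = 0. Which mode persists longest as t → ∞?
Eigenvalues: λₙ = n²π²/1.9² - 1.68.
First three modes:
  n=1: λ₁ = π²/1.9² - 1.68 ≈ 1.054
  n=2: λ₂ = 4π²/1.9² - 1.68 ≈ 9.256
  n=3: λ₃ = 9π²/1.9² - 1.68 ≈ 22.926
Since π²/1.9² ≈ 2.734 > 1.68, all λₙ > 0.
The n=1 mode decays slowest → dominates as t → ∞.
Asymptotic: u ~ c₁ sin(πx/1.9) e^{-λ₁t} with decay rate λ₁ ≈ 1.054.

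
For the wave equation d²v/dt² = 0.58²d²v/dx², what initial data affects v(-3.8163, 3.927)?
Domain of dependence: [-6.09396, -1.53864]. Signals travel at speed 0.58, so data within |x - -3.8163| ≤ 0.58·3.927 = 2.27766 can reach the point.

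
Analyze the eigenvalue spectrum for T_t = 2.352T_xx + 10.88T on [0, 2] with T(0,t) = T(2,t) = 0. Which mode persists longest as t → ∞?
Eigenvalues: λₙ = 2.352n²π²/2² - 10.88.
First three modes:
  n=1: λ₁ = 2.352π²/2² - 10.88 ≈ -5.077
  n=2: λ₂ = 9.408π²/2² - 10.88 ≈ 12.333
  n=3: λ₃ = 21.168π²/2² - 10.88 ≈ 41.35
Since 2.352π²/2² ≈ 5.803 < 10.88, λ₁ < 0.
The n=1 mode grows fastest (−λₙ is largest for n=1) → dominates.
Asymptotic: T ~ c₁ sin(πx/2) e^{5.077t} (exponential growth at rate −λ₁ ≈ 5.077).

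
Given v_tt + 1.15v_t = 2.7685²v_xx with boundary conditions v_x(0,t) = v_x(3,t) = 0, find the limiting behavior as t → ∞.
v → constant (steady state). Damping (γ=1.15) dissipates the nonconstant modes; with Neumann BCs the spatial average obeys M''+γM'=0 and tends to a finite limit.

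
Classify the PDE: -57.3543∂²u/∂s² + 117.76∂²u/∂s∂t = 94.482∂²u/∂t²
Rewriting in standard form: -57.3543∂²u/∂s² + 117.76∂²u/∂s∂t - 94.482∂²u/∂t² = 0. A = -57.3543, B = 117.76, C = -94.482. Discriminant B² - 4AC = -7808.3782904. Since -7808.3782904 < 0, elliptic.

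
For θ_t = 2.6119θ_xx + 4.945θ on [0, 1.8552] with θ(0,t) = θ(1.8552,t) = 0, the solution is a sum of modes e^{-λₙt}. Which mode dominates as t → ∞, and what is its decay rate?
Eigenvalues: λₙ = 2.6119n²π²/1.8552² - 4.945.
First three modes:
  n=1: λ₁ = 2.6119π²/1.8552² - 4.945 ≈ 2.545
  n=2: λ₂ = 10.4476π²/1.8552² - 4.945 ≈ 25.015
  n=3: λ₃ = 23.5071π²/1.8552² - 4.945 ≈ 62.464
Since 2.6119π²/1.8552² ≈ 7.49 > 4.945, all λₙ > 0.
The n=1 mode decays slowest → dominates as t → ∞.
Asymptotic: θ ~ c₁ sin(πx/1.8552) e^{-λ₁t} with decay rate λ₁ ≈ 2.545.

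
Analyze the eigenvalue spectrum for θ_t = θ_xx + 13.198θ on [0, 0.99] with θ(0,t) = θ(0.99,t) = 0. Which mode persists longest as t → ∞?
Eigenvalues: λₙ = n²π²/0.99² - 13.198.
First three modes:
  n=1: λ₁ = π²/0.99² - 13.198 ≈ -3.128
  n=2: λ₂ = 4π²/0.99² - 13.198 ≈ 27.082
  n=3: λ₃ = 9π²/0.99² - 13.198 ≈ 77.432
Since π²/0.99² ≈ 10.07 < 13.198, λ₁ < 0.
The n=1 mode grows fastest (−λₙ is largest for n=1) → dominates.
Asymptotic: θ ~ c₁ sin(πx/0.99) e^{3.128t} (exponential growth at rate −λ₁ ≈ 3.128).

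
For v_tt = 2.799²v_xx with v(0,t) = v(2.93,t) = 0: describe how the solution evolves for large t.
v oscillates (no decay). Energy is conserved; the solution oscillates indefinitely as standing waves.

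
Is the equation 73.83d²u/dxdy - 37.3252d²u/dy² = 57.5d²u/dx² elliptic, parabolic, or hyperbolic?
Rewriting in standard form: -57.5d²u/dx² + 73.83d²u/dxdy - 37.3252d²u/dy² = 0. Computing B² - 4AC with A = -57.5, B = 73.83, C = -37.3252: discriminant = -3133.9271 (negative). Answer: elliptic.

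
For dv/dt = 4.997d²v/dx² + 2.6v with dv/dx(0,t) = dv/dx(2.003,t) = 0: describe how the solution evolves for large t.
v grows unboundedly. With Neumann BCs the constant mode has diffusion eigenvalue 0, so any r > 0 makes it grow like e^(2.6t); solution grows exponentially.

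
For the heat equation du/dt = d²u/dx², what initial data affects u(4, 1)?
The entire real line. The heat equation has infinite propagation speed: any initial disturbance instantly affects all points (though exponentially small far away).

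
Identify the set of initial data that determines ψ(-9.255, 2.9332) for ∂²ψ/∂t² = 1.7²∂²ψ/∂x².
Domain of dependence: [-14.24144, -4.26856]. Signals travel at speed 1.7, so data within |x - -9.255| ≤ 1.7·2.9332 = 4.98644 can reach the point.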